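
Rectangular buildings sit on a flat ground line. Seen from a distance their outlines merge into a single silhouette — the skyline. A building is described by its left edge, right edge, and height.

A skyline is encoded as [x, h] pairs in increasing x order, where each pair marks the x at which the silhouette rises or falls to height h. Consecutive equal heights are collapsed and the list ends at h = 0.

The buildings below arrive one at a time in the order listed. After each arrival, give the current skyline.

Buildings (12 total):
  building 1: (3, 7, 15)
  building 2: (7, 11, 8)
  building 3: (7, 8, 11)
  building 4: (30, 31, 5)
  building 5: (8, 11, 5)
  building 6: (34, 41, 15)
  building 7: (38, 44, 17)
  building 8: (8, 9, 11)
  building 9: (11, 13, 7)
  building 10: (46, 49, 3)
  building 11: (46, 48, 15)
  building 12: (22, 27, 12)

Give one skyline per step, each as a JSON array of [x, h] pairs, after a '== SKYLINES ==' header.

== SKYLINES ==
[[3,15],[7,0]]
[[3,15],[7,8],[11,0]]
[[3,15],[7,11],[8,8],[11,0]]
[[3,15],[7,11],[8,8],[11,0],[30,5],[31,0]]
[[3,15],[7,11],[8,8],[11,0],[30,5],[31,0]]
[[3,15],[7,11],[8,8],[11,0],[30,5],[31,0],[34,15],[41,0]]
[[3,15],[7,11],[8,8],[11,0],[30,5],[31,0],[34,15],[38,17],[44,0]]
[[3,15],[7,11],[9,8],[11,0],[30,5],[31,0],[34,15],[38,17],[44,0]]
[[3,15],[7,11],[9,8],[11,7],[13,0],[30,5],[31,0],[34,15],[38,17],[44,0]]
[[3,15],[7,11],[9,8],[11,7],[13,0],[30,5],[31,0],[34,15],[38,17],[44,0],[46,3],[49,0]]
[[3,15],[7,11],[9,8],[11,7],[13,0],[30,5],[31,0],[34,15],[38,17],[44,0],[46,15],[48,3],[49,0]]
[[3,15],[7,11],[9,8],[11,7],[13,0],[22,12],[27,0],[30,5],[31,0],[34,15],[38,17],[44,0],[46,15],[48,3],[49,0]]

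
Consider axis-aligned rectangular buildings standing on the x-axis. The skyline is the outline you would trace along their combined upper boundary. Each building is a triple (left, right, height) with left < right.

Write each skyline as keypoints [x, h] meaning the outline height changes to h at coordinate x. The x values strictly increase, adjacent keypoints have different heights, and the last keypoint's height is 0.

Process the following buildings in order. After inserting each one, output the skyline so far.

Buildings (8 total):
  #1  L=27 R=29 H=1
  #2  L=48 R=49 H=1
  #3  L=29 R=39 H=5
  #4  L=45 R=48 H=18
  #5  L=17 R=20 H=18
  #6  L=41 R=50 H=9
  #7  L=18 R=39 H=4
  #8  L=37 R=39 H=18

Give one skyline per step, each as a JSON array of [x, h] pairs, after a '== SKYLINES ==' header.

== SKYLINES ==
[[27,1],[29,0]]
[[27,1],[29,0],[48,1],[49,0]]
[[27,1],[29,5],[39,0],[48,1],[49,0]]
[[27,1],[29,5],[39,0],[45,18],[48,1],[49,0]]
[[17,18],[20,0],[27,1],[29,5],[39,0],[45,18],[48,1],[49,0]]
[[17,18],[20,0],[27,1],[29,5],[39,0],[41,9],[45,18],[48,9],[50,0]]
[[17,18],[20,4],[29,5],[39,0],[41,9],[45,18],[48,9],[50,0]]
[[17,18],[20,4],[29,5],[37,18],[39,0],[41,9],[45,18],[48,9],[50,0]]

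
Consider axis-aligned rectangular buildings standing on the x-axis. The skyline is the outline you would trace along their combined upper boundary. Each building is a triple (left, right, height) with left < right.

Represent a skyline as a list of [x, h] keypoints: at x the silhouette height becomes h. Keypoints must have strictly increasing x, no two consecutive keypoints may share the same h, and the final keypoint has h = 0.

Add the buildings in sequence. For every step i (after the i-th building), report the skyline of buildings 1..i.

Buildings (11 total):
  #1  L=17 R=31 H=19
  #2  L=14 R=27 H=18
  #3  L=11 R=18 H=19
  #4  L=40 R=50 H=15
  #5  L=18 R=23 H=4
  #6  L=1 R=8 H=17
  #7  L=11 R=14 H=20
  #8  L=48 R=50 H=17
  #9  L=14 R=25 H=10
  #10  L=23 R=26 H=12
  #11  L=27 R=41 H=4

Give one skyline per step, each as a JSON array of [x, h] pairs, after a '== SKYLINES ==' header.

== SKYLINES ==
[[17,19],[31,0]]
[[14,18],[17,19],[31,0]]
[[11,19],[31,0]]
[[11,19],[31,0],[40,15],[50,0]]
[[11,19],[31,0],[40,15],[50,0]]
[[1,17],[8,0],[11,19],[31,0],[40,15],[50,0]]
[[1,17],[8,0],[11,20],[14,19],[31,0],[40,15],[50,0]]
[[1,17],[8,0],[11,20],[14,19],[31,0],[40,15],[48,17],[50,0]]
[[1,17],[8,0],[11,20],[14,19],[31,0],[40,15],[48,17],[50,0]]
[[1,17],[8,0],[11,20],[14,19],[31,0],[40,15],[48,17],[50,0]]
[[1,17],[8,0],[11,20],[14,19],[31,4],[40,15],[48,17],[50,0]]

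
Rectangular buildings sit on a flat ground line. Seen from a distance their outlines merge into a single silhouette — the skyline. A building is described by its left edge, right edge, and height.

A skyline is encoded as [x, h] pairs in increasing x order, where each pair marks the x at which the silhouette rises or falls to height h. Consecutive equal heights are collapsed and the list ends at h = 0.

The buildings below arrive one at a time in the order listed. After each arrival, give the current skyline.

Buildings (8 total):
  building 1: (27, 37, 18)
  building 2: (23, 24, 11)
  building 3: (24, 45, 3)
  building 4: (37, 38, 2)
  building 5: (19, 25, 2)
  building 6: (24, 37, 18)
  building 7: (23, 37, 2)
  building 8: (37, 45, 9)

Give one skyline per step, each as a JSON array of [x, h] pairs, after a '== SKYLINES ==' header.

== SKYLINES ==
[[27,18],[37,0]]
[[23,11],[24,0],[27,18],[37,0]]
[[23,11],[24,3],[27,18],[37,3],[45,0]]
[[23,11],[24,3],[27,18],[37,3],[45,0]]
[[19,2],[23,11],[24,3],[27,18],[37,3],[45,0]]
[[19,2],[23,11],[24,18],[37,3],[45,0]]
[[19,2],[23,11],[24,18],[37,3],[45,0]]
[[19,2],[23,11],[24,18],[37,9],[45,0]]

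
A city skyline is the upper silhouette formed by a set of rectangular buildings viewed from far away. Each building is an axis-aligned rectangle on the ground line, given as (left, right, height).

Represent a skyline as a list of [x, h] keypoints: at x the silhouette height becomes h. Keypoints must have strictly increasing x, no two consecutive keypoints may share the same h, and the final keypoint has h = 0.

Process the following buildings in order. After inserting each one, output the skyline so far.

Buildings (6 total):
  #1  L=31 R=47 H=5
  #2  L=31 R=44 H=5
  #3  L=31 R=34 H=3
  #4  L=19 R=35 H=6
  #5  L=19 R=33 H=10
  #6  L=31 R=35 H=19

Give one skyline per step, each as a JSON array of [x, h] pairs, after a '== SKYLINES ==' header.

== SKYLINES ==
[[31,5],[47,0]]
[[31,5],[47,0]]
[[31,5],[47,0]]
[[19,6],[35,5],[47,0]]
[[19,10],[33,6],[35,5],[47,0]]
[[19,10],[31,19],[35,5],[47,0]]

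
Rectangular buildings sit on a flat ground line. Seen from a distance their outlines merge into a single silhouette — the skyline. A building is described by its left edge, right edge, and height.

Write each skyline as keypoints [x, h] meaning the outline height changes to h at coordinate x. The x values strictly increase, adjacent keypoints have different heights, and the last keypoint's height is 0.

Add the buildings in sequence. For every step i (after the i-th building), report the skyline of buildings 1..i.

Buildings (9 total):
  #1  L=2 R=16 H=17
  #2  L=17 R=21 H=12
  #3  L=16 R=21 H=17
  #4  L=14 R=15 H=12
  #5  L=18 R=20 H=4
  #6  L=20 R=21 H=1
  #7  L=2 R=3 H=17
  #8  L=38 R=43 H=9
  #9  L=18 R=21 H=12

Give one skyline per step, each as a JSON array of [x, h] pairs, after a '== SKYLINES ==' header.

== SKYLINES ==
[[2,17],[16,0]]
[[2,17],[16,0],[17,12],[21,0]]
[[2,17],[21,0]]
[[2,17],[21,0]]
[[2,17],[21,0]]
[[2,17],[21,0]]
[[2,17],[21,0]]
[[2,17],[21,0],[38,9],[43,0]]
[[2,17],[21,0],[38,9],[43,0]]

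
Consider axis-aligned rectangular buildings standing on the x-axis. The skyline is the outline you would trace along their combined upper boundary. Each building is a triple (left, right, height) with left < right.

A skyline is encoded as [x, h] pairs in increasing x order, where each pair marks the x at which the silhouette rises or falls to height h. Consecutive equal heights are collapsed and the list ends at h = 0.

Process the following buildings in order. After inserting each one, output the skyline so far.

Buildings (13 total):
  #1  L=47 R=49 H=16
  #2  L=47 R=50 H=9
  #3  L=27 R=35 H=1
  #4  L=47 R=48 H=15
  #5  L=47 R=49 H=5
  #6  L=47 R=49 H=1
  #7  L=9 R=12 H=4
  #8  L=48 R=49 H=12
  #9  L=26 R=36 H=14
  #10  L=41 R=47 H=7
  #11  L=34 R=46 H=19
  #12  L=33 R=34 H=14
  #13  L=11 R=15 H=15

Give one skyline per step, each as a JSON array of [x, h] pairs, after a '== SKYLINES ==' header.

== SKYLINES ==
[[47,16],[49,0]]
[[47,16],[49,9],[50,0]]
[[27,1],[35,0],[47,16],[49,9],[50,0]]
[[27,1],[35,0],[47,16],[49,9],[50,0]]
[[27,1],[35,0],[47,16],[49,9],[50,0]]
[[27,1],[35,0],[47,16],[49,9],[50,0]]
[[9,4],[12,0],[27,1],[35,0],[47,16],[49,9],[50,0]]
[[9,4],[12,0],[27,1],[35,0],[47,16],[49,9],[50,0]]
[[9,4],[12,0],[26,14],[36,0],[47,16],[49,9],[50,0]]
[[9,4],[12,0],[26,14],[36,0],[41,7],[47,16],[49,9],[50,0]]
[[9,4],[12,0],[26,14],[34,19],[46,7],[47,16],[49,9],[50,0]]
[[9,4],[12,0],[26,14],[34,19],[46,7],[47,16],[49,9],[50,0]]
[[9,4],[11,15],[15,0],[26,14],[34,19],[46,7],[47,16],[49,9],[50,0]]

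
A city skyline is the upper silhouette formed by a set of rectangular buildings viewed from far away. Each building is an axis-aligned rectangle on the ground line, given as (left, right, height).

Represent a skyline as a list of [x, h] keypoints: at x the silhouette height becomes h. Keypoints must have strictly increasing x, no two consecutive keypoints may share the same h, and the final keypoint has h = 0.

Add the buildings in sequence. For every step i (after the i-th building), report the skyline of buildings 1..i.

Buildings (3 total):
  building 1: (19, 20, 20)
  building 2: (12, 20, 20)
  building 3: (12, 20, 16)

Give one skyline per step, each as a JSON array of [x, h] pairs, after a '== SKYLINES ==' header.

== SKYLINES ==
[[19,20],[20,0]]
[[12,20],[20,0]]
[[12,20],[20,0]]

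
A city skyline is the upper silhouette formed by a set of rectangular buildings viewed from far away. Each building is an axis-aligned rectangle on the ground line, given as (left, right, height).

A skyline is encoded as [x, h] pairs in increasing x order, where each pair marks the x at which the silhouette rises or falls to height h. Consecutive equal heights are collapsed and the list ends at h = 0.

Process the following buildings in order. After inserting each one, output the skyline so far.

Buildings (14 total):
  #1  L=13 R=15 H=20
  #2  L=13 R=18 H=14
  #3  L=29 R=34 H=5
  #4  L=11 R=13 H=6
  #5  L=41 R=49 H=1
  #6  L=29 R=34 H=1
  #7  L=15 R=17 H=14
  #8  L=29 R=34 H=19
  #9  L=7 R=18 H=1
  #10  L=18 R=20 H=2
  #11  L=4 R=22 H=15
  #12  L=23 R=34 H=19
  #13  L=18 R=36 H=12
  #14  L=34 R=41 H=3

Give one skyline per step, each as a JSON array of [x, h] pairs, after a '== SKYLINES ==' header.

== SKYLINES ==
[[13,20],[15,0]]
[[13,20],[15,14],[18,0]]
[[13,20],[15,14],[18,0],[29,5],[34,0]]
[[11,6],[13,20],[15,14],[18,0],[29,5],[34,0]]
[[11,6],[13,20],[15,14],[18,0],[29,5],[34,0],[41,1],[49,0]]
[[11,6],[13,20],[15,14],[18,0],[29,5],[34,0],[41,1],[49,0]]
[[11,6],[13,20],[15,14],[18,0],[29,5],[34,0],[41,1],[49,0]]
[[11,6],[13,20],[15,14],[18,0],[29,19],[34,0],[41,1],[49,0]]
[[7,1],[11,6],[13,20],[15,14],[18,0],[29,19],[34,0],[41,1],[49,0]]
[[7,1],[11,6],[13,20],[15,14],[18,2],[20,0],[29,19],[34,0],[41,1],[49,0]]
[[4,15],[13,20],[15,15],[22,0],[29,19],[34,0],[41,1],[49,0]]
[[4,15],[13,20],[15,15],[22,0],[23,19],[34,0],[41,1],[49,0]]
[[4,15],[13,20],[15,15],[22,12],[23,19],[34,12],[36,0],[41,1],[49,0]]
[[4,15],[13,20],[15,15],[22,12],[23,19],[34,12],[36,3],[41,1],[49,0]]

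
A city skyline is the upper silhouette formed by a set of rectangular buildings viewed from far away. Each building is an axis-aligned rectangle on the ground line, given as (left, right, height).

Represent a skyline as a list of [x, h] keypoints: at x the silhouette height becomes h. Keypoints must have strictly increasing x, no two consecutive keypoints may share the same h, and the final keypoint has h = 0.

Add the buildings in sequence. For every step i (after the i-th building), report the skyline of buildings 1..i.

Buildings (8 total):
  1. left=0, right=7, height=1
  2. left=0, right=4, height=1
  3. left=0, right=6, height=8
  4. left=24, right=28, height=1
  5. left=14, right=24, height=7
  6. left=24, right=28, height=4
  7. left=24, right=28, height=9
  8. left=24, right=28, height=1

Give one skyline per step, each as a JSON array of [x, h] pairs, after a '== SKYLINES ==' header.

== SKYLINES ==
[[0,1],[7,0]]
[[0,1],[7,0]]
[[0,8],[6,1],[7,0]]
[[0,8],[6,1],[7,0],[24,1],[28,0]]
[[0,8],[6,1],[7,0],[14,7],[24,1],[28,0]]
[[0,8],[6,1],[7,0],[14,7],[24,4],[28,0]]
[[0,8],[6,1],[7,0],[14,7],[24,9],[28,0]]
[[0,8],[6,1],[7,0],[14,7],[24,9],[28,0]]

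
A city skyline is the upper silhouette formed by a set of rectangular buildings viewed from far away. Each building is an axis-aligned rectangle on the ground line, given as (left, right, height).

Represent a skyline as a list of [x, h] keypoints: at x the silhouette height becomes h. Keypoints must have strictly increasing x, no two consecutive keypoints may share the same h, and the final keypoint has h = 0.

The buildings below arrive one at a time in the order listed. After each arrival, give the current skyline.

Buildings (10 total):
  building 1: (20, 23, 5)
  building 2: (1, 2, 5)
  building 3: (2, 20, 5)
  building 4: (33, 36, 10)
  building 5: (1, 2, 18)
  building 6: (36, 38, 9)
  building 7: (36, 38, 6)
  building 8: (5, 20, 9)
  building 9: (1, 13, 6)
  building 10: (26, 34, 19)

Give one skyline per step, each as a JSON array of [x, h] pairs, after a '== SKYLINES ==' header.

== SKYLINES ==
[[20,5],[23,0]]
[[1,5],[2,0],[20,5],[23,0]]
[[1,5],[23,0]]
[[1,5],[23,0],[33,10],[36,0]]
[[1,18],[2,5],[23,0],[33,10],[36,0]]
[[1,18],[2,5],[23,0],[33,10],[36,9],[38,0]]
[[1,18],[2,5],[23,0],[33,10],[36,9],[38,0]]
[[1,18],[2,5],[5,9],[20,5],[23,0],[33,10],[36,9],[38,0]]
[[1,18],[2,6],[5,9],[20,5],[23,0],[33,10],[36,9],[38,0]]
[[1,18],[2,6],[5,9],[20,5],[23,0],[26,19],[34,10],[36,9],[38,0]]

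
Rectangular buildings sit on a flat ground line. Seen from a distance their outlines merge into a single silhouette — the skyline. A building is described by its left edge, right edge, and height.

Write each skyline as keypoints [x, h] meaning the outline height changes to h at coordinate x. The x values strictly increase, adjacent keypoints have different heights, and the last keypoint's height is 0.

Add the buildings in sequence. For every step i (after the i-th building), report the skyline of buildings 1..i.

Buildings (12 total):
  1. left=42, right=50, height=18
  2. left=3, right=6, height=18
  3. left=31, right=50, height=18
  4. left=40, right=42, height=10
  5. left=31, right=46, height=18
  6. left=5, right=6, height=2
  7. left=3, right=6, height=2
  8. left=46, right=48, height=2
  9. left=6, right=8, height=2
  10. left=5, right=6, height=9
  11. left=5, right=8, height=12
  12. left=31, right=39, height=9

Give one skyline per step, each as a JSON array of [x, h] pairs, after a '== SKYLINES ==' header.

== SKYLINES ==
[[42,18],[50,0]]
[[3,18],[6,0],[42,18],[50,0]]
[[3,18],[6,0],[31,18],[50,0]]
[[3,18],[6,0],[31,18],[50,0]]
[[3,18],[6,0],[31,18],[50,0]]
[[3,18],[6,0],[31,18],[50,0]]
[[3,18],[6,0],[31,18],[50,0]]
[[3,18],[6,0],[31,18],[50,0]]
[[3,18],[6,2],[8,0],[31,18],[50,0]]
[[3,18],[6,2],[8,0],[31,18],[50,0]]
[[3,18],[6,12],[8,0],[31,18],[50,0]]
[[3,18],[6,12],[8,0],[31,18],[50,0]]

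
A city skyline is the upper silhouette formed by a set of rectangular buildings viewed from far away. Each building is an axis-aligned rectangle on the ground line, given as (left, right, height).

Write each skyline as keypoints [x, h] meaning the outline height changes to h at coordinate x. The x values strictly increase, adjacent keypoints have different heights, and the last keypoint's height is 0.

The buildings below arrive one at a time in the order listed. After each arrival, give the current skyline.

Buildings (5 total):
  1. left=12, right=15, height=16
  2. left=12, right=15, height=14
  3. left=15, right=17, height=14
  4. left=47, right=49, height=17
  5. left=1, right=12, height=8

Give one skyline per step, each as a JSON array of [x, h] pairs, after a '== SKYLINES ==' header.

== SKYLINES ==
[[12,16],[15,0]]
[[12,16],[15,0]]
[[12,16],[15,14],[17,0]]
[[12,16],[15,14],[17,0],[47,17],[49,0]]
[[1,8],[12,16],[15,14],[17,0],[47,17],[49,0]]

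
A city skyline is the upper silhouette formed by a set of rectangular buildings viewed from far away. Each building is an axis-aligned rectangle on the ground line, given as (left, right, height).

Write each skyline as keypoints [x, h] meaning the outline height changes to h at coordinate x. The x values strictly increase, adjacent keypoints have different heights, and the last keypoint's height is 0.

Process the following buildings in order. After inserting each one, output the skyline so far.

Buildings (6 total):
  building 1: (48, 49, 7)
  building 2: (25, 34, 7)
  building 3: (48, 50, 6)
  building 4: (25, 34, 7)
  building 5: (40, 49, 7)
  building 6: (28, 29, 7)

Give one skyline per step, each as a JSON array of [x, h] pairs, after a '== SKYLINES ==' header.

== SKYLINES ==
[[48,7],[49,0]]
[[25,7],[34,0],[48,7],[49,0]]
[[25,7],[34,0],[48,7],[49,6],[50,0]]
[[25,7],[34,0],[48,7],[49,6],[50,0]]
[[25,7],[34,0],[40,7],[49,6],[50,0]]
[[25,7],[34,0],[40,7],[49,6],[50,0]]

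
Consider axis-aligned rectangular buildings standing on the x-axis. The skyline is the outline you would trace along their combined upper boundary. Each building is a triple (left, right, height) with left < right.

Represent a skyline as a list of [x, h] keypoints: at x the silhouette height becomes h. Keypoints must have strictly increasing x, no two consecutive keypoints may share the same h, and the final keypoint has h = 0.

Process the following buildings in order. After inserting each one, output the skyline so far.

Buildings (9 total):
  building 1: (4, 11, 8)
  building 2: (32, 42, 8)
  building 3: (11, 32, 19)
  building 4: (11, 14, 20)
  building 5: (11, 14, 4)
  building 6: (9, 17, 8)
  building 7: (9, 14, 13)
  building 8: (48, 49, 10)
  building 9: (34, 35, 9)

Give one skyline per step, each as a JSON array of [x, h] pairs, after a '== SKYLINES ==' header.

== SKYLINES ==
[[4,8],[11,0]]
[[4,8],[11,0],[32,8],[42,0]]
[[4,8],[11,19],[32,8],[42,0]]
[[4,8],[11,20],[14,19],[32,8],[42,0]]
[[4,8],[11,20],[14,19],[32,8],[42,0]]
[[4,8],[11,20],[14,19],[32,8],[42,0]]
[[4,8],[9,13],[11,20],[14,19],[32,8],[42,0]]
[[4,8],[9,13],[11,20],[14,19],[32,8],[42,0],[48,10],[49,0]]
[[4,8],[9,13],[11,20],[14,19],[32,8],[34,9],[35,8],[42,0],[48,10],[49,0]]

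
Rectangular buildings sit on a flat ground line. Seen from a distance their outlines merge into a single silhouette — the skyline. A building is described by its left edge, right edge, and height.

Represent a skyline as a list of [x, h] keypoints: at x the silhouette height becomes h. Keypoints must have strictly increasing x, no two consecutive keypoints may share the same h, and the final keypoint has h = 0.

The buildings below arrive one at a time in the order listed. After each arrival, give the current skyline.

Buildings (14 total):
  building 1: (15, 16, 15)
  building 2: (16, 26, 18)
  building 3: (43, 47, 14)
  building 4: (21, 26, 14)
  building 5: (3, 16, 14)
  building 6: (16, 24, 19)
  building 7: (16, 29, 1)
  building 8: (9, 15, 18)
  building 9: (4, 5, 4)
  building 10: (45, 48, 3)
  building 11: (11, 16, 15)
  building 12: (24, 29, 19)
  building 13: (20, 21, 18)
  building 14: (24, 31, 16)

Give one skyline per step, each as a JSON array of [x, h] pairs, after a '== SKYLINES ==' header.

== SKYLINES ==
[[15,15],[16,0]]
[[15,15],[16,18],[26,0]]
[[15,15],[16,18],[26,0],[43,14],[47,0]]
[[15,15],[16,18],[26,0],[43,14],[47,0]]
[[3,14],[15,15],[16,18],[26,0],[43,14],[47,0]]
[[3,14],[15,15],[16,19],[24,18],[26,0],[43,14],[47,0]]
[[3,14],[15,15],[16,19],[24,18],[26,1],[29,0],[43,14],[47,0]]
[[3,14],[9,18],[15,15],[16,19],[24,18],[26,1],[29,0],[43,14],[47,0]]
[[3,14],[9,18],[15,15],[16,19],[24,18],[26,1],[29,0],[43,14],[47,0]]
[[3,14],[9,18],[15,15],[16,19],[24,18],[26,1],[29,0],[43,14],[47,3],[48,0]]
[[3,14],[9,18],[15,15],[16,19],[24,18],[26,1],[29,0],[43,14],[47,3],[48,0]]
[[3,14],[9,18],[15,15],[16,19],[29,0],[43,14],[47,3],[48,0]]
[[3,14],[9,18],[15,15],[16,19],[29,0],[43,14],[47,3],[48,0]]
[[3,14],[9,18],[15,15],[16,19],[29,16],[31,0],[43,14],[47,3],[48,0]]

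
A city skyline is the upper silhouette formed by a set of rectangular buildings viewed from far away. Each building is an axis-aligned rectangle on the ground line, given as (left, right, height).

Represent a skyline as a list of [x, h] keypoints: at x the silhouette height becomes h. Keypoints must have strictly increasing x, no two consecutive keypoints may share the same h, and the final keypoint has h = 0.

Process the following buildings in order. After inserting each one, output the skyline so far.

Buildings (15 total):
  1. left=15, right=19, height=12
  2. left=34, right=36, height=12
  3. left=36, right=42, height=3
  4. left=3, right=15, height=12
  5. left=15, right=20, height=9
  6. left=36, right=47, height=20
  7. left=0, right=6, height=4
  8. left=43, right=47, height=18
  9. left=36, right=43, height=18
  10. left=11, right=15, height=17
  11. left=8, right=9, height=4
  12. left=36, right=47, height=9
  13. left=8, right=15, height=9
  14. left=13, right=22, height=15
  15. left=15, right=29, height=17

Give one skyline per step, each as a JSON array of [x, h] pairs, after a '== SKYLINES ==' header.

== SKYLINES ==
[[15,12],[19,0]]
[[15,12],[19,0],[34,12],[36,0]]
[[15,12],[19,0],[34,12],[36,3],[42,0]]
[[3,12],[19,0],[34,12],[36,3],[42,0]]
[[3,12],[19,9],[20,0],[34,12],[36,3],[42,0]]
[[3,12],[19,9],[20,0],[34,12],[36,20],[47,0]]
[[0,4],[3,12],[19,9],[20,0],[34,12],[36,20],[47,0]]
[[0,4],[3,12],[19,9],[20,0],[34,12],[36,20],[47,0]]
[[0,4],[3,12],[19,9],[20,0],[34,12],[36,20],[47,0]]
[[0,4],[3,12],[11,17],[15,12],[19,9],[20,0],[34,12],[36,20],[47,0]]
[[0,4],[3,12],[11,17],[15,12],[19,9],[20,0],[34,12],[36,20],[47,0]]
[[0,4],[3,12],[11,17],[15,12],[19,9],[20,0],[34,12],[36,20],[47,0]]
[[0,4],[3,12],[11,17],[15,12],[19,9],[20,0],[34,12],[36,20],[47,0]]
[[0,4],[3,12],[11,17],[15,15],[22,0],[34,12],[36,20],[47,0]]
[[0,4],[3,12],[11,17],[29,0],[34,12],[36,20],[47,0]]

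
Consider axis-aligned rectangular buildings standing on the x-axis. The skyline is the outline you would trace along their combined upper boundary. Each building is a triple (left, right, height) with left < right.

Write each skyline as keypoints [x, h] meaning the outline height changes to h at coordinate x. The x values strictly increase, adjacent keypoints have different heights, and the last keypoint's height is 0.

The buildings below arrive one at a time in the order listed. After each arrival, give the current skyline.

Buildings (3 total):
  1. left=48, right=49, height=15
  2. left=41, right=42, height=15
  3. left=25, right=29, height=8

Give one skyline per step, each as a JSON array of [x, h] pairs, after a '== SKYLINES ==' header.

== SKYLINES ==
[[48,15],[49,0]]
[[41,15],[42,0],[48,15],[49,0]]
[[25,8],[29,0],[41,15],[42,0],[48,15],[49,0]]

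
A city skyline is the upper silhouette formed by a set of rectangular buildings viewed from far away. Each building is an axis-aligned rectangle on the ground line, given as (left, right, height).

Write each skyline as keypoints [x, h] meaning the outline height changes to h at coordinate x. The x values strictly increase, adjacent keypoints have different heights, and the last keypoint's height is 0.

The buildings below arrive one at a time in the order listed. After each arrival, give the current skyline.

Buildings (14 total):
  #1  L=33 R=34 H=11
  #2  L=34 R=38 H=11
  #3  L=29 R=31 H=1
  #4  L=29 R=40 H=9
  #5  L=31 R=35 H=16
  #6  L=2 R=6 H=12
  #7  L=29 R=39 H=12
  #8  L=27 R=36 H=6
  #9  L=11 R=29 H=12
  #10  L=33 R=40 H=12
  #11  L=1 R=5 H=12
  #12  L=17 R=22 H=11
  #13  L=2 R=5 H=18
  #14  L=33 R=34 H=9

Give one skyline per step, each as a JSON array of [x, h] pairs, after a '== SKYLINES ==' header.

== SKYLINES ==
[[33,11],[34,0]]
[[33,11],[38,0]]
[[29,1],[31,0],[33,11],[38,0]]
[[29,9],[33,11],[38,9],[40,0]]
[[29,9],[31,16],[35,11],[38,9],[40,0]]
[[2,12],[6,0],[29,9],[31,16],[35,11],[38,9],[40,0]]
[[2,12],[6,0],[29,12],[31,16],[35,12],[39,9],[40,0]]
[[2,12],[6,0],[27,6],[29,12],[31,16],[35,12],[39,9],[40,0]]
[[2,12],[6,0],[11,12],[31,16],[35,12],[39,9],[40,0]]
[[2,12],[6,0],[11,12],[31,16],[35,12],[40,0]]
[[1,12],[6,0],[11,12],[31,16],[35,12],[40,0]]
[[1,12],[6,0],[11,12],[31,16],[35,12],[40,0]]
[[1,12],[2,18],[5,12],[6,0],[11,12],[31,16],[35,12],[40,0]]
[[1,12],[2,18],[5,12],[6,0],[11,12],[31,16],[35,12],[40,0]]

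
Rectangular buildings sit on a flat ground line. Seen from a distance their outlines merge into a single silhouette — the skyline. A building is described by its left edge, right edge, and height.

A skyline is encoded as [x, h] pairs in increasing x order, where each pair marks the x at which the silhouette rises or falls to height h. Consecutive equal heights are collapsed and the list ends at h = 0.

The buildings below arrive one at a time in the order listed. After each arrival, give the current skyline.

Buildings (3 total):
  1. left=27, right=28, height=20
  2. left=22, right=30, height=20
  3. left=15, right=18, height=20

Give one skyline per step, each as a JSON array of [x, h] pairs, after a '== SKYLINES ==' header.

== SKYLINES ==
[[27,20],[28,0]]
[[22,20],[30,0]]
[[15,20],[18,0],[22,20],[30,0]]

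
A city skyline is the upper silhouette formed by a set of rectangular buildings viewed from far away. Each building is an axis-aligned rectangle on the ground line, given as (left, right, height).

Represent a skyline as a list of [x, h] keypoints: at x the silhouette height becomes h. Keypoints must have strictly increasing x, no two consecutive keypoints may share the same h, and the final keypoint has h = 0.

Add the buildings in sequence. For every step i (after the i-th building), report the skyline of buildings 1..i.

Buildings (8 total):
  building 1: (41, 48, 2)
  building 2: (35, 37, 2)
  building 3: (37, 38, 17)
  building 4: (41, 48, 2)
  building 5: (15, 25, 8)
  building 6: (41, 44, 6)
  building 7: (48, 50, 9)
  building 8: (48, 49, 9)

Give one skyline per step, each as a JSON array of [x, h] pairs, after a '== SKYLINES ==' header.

== SKYLINES ==
[[41,2],[48,0]]
[[35,2],[37,0],[41,2],[48,0]]
[[35,2],[37,17],[38,0],[41,2],[48,0]]
[[35,2],[37,17],[38,0],[41,2],[48,0]]
[[15,8],[25,0],[35,2],[37,17],[38,0],[41,2],[48,0]]
[[15,8],[25,0],[35,2],[37,17],[38,0],[41,6],[44,2],[48,0]]
[[15,8],[25,0],[35,2],[37,17],[38,0],[41,6],[44,2],[48,9],[50,0]]
[[15,8],[25,0],[35,2],[37,17],[38,0],[41,6],[44,2],[48,9],[50,0]]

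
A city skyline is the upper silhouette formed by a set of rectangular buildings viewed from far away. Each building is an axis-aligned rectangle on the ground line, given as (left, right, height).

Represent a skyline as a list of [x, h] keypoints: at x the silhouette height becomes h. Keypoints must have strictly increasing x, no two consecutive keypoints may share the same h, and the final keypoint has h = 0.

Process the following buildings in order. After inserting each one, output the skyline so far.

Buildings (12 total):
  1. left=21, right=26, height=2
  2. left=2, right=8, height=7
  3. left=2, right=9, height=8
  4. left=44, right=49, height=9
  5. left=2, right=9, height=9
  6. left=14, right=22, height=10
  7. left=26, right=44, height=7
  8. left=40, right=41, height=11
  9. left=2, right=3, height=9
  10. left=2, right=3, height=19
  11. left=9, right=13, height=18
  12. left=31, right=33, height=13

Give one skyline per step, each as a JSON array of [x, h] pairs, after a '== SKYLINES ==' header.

== SKYLINES ==
[[21,2],[26,0]]
[[2,7],[8,0],[21,2],[26,0]]
[[2,8],[9,0],[21,2],[26,0]]
[[2,8],[9,0],[21,2],[26,0],[44,9],[49,0]]
[[2,9],[9,0],[21,2],[26,0],[44,9],[49,0]]
[[2,9],[9,0],[14,10],[22,2],[26,0],[44,9],[49,0]]
[[2,9],[9,0],[14,10],[22,2],[26,7],[44,9],[49,0]]
[[2,9],[9,0],[14,10],[22,2],[26,7],[40,11],[41,7],[44,9],[49,0]]
[[2,9],[9,0],[14,10],[22,2],[26,7],[40,11],[41,7],[44,9],[49,0]]
[[2,19],[3,9],[9,0],[14,10],[22,2],[26,7],[40,11],[41,7],[44,9],[49,0]]
[[2,19],[3,9],[9,18],[13,0],[14,10],[22,2],[26,7],[40,11],[41,7],[44,9],[49,0]]
[[2,19],[3,9],[9,18],[13,0],[14,10],[22,2],[26,7],[31,13],[33,7],[40,11],[41,7],[44,9],[49,0]]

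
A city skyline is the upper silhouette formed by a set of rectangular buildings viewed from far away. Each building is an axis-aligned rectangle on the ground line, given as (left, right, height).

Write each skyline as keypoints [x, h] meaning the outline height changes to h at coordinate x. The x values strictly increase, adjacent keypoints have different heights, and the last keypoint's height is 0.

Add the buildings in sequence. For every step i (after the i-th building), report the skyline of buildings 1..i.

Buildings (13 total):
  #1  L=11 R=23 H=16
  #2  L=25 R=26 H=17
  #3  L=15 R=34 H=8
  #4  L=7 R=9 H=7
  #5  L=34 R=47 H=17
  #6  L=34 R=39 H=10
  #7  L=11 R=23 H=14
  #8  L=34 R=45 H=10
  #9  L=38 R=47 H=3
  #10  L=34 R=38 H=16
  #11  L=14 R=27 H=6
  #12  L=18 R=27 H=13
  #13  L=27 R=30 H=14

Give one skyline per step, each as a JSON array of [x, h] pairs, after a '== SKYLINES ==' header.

== SKYLINES ==
[[11,16],[23,0]]
[[11,16],[23,0],[25,17],[26,0]]
[[11,16],[23,8],[25,17],[26,8],[34,0]]
[[7,7],[9,0],[11,16],[23,8],[25,17],[26,8],[34,0]]
[[7,7],[9,0],[11,16],[23,8],[25,17],[26,8],[34,17],[47,0]]
[[7,7],[9,0],[11,16],[23,8],[25,17],[26,8],[34,17],[47,0]]
[[7,7],[9,0],[11,16],[23,8],[25,17],[26,8],[34,17],[47,0]]
[[7,7],[9,0],[11,16],[23,8],[25,17],[26,8],[34,17],[47,0]]
[[7,7],[9,0],[11,16],[23,8],[25,17],[26,8],[34,17],[47,0]]
[[7,7],[9,0],[11,16],[23,8],[25,17],[26,8],[34,17],[47,0]]
[[7,7],[9,0],[11,16],[23,8],[25,17],[26,8],[34,17],[47,0]]
[[7,7],[9,0],[11,16],[23,13],[25,17],[26,13],[27,8],[34,17],[47,0]]
[[7,7],[9,0],[11,16],[23,13],[25,17],[26,13],[27,14],[30,8],[34,17],[47,0]]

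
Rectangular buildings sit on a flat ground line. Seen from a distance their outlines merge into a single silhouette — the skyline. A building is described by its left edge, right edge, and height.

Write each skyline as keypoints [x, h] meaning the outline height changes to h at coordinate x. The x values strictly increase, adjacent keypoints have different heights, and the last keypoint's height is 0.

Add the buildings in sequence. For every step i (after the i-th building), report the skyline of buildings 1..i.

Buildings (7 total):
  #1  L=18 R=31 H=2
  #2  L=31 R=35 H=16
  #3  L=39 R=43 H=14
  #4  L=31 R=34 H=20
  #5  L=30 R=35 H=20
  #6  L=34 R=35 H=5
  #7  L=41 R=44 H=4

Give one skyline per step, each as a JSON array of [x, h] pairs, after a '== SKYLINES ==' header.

== SKYLINES ==
[[18,2],[31,0]]
[[18,2],[31,16],[35,0]]
[[18,2],[31,16],[35,0],[39,14],[43,0]]
[[18,2],[31,20],[34,16],[35,0],[39,14],[43,0]]
[[18,2],[30,20],[35,0],[39,14],[43,0]]
[[18,2],[30,20],[35,0],[39,14],[43,0]]
[[18,2],[30,20],[35,0],[39,14],[43,4],[44,0]]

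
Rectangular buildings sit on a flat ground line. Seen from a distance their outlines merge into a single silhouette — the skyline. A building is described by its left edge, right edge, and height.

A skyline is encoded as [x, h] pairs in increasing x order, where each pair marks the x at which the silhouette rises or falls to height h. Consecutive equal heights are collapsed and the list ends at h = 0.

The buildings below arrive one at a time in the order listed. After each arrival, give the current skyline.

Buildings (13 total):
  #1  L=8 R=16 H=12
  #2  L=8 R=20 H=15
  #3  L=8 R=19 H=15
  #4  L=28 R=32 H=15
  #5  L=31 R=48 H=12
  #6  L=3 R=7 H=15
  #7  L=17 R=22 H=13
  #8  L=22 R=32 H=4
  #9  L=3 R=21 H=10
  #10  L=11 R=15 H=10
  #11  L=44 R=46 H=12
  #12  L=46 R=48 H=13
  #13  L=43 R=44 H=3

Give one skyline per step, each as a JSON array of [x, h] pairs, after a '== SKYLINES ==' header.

== SKYLINES ==
[[8,12],[16,0]]
[[8,15],[20,0]]
[[8,15],[20,0]]
[[8,15],[20,0],[28,15],[32,0]]
[[8,15],[20,0],[28,15],[32,12],[48,0]]
[[3,15],[7,0],[8,15],[20,0],[28,15],[32,12],[48,0]]
[[3,15],[7,0],[8,15],[20,13],[22,0],[28,15],[32,12],[48,0]]
[[3,15],[7,0],[8,15],[20,13],[22,4],[28,15],[32,12],[48,0]]
[[3,15],[7,10],[8,15],[20,13],[22,4],[28,15],[32,12],[48,0]]
[[3,15],[7,10],[8,15],[20,13],[22,4],[28,15],[32,12],[48,0]]
[[3,15],[7,10],[8,15],[20,13],[22,4],[28,15],[32,12],[48,0]]
[[3,15],[7,10],[8,15],[20,13],[22,4],[28,15],[32,12],[46,13],[48,0]]
[[3,15],[7,10],[8,15],[20,13],[22,4],[28,15],[32,12],[46,13],[48,0]]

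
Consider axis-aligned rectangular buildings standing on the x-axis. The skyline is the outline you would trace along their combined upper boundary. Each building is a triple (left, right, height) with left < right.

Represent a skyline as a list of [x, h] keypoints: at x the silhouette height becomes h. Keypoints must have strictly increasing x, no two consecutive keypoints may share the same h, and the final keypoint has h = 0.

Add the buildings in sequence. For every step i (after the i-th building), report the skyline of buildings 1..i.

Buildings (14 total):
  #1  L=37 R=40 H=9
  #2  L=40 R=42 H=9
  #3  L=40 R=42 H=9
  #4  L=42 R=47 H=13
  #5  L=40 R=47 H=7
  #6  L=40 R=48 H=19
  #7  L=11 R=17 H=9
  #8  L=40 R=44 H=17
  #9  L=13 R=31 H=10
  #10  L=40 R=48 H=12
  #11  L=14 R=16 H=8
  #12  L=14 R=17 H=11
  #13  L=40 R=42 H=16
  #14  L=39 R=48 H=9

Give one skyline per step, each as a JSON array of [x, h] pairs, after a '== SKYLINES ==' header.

== SKYLINES ==
[[37,9],[40,0]]
[[37,9],[42,0]]
[[37,9],[42,0]]
[[37,9],[42,13],[47,0]]
[[37,9],[42,13],[47,0]]
[[37,9],[40,19],[48,0]]
[[11,9],[17,0],[37,9],[40,19],[48,0]]
[[11,9],[17,0],[37,9],[40,19],[48,0]]
[[11,9],[13,10],[31,0],[37,9],[40,19],[48,0]]
[[11,9],[13,10],[31,0],[37,9],[40,19],[48,0]]
[[11,9],[13,10],[31,0],[37,9],[40,19],[48,0]]
[[11,9],[13,10],[14,11],[17,10],[31,0],[37,9],[40,19],[48,0]]
[[11,9],[13,10],[14,11],[17,10],[31,0],[37,9],[40,19],[48,0]]
[[11,9],[13,10],[14,11],[17,10],[31,0],[37,9],[40,19],[48,0]]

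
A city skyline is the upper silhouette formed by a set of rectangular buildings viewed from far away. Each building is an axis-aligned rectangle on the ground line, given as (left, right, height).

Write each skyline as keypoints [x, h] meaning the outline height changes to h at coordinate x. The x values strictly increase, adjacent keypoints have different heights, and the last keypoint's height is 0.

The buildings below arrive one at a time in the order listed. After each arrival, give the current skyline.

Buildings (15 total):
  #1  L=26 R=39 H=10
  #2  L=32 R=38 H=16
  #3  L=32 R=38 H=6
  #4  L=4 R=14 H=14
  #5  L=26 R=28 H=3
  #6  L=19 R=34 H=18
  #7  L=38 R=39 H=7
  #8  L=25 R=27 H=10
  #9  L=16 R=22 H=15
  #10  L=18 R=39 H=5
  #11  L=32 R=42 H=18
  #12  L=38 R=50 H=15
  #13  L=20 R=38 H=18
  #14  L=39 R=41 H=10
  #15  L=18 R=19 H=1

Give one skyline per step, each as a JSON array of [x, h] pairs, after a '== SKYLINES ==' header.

== SKYLINES ==
[[26,10],[39,0]]
[[26,10],[32,16],[38,10],[39,0]]
[[26,10],[32,16],[38,10],[39,0]]
[[4,14],[14,0],[26,10],[32,16],[38,10],[39,0]]
[[4,14],[14,0],[26,10],[32,16],[38,10],[39,0]]
[[4,14],[14,0],[19,18],[34,16],[38,10],[39,0]]
[[4,14],[14,0],[19,18],[34,16],[38,10],[39,0]]
[[4,14],[14,0],[19,18],[34,16],[38,10],[39,0]]
[[4,14],[14,0],[16,15],[19,18],[34,16],[38,10],[39,0]]
[[4,14],[14,0],[16,15],[19,18],[34,16],[38,10],[39,0]]
[[4,14],[14,0],[16,15],[19,18],[42,0]]
[[4,14],[14,0],[16,15],[19,18],[42,15],[50,0]]
[[4,14],[14,0],[16,15],[19,18],[42,15],[50,0]]
[[4,14],[14,0],[16,15],[19,18],[42,15],[50,0]]
[[4,14],[14,0],[16,15],[19,18],[42,15],[50,0]]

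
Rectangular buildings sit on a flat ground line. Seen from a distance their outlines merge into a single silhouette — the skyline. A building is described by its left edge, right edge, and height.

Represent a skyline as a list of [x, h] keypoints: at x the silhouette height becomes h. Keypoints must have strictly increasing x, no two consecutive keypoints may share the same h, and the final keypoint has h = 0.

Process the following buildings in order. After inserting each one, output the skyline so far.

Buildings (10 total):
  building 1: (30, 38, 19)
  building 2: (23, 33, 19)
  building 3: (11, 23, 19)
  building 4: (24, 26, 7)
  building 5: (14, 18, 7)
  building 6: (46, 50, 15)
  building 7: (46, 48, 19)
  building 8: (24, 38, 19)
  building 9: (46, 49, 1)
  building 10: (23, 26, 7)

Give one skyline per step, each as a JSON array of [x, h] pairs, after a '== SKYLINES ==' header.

== SKYLINES ==
[[30,19],[38,0]]
[[23,19],[38,0]]
[[11,19],[38,0]]
[[11,19],[38,0]]
[[11,19],[38,0]]
[[11,19],[38,0],[46,15],[50,0]]
[[11,19],[38,0],[46,19],[48,15],[50,0]]
[[11,19],[38,0],[46,19],[48,15],[50,0]]
[[11,19],[38,0],[46,19],[48,15],[50,0]]
[[11,19],[38,0],[46,19],[48,15],[50,0]]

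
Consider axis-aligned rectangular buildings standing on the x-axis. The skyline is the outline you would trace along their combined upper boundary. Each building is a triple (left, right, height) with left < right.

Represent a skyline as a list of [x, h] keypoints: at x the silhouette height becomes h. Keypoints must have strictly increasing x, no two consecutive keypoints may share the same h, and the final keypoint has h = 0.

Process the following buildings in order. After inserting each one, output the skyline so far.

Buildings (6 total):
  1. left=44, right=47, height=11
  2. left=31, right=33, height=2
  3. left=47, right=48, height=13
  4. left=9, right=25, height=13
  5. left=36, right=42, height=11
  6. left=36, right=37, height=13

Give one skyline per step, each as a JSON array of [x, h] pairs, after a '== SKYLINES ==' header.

== SKYLINES ==
[[44,11],[47,0]]
[[31,2],[33,0],[44,11],[47,0]]
[[31,2],[33,0],[44,11],[47,13],[48,0]]
[[9,13],[25,0],[31,2],[33,0],[44,11],[47,13],[48,0]]
[[9,13],[25,0],[31,2],[33,0],[36,11],[42,0],[44,11],[47,13],[48,0]]
[[9,13],[25,0],[31,2],[33,0],[36,13],[37,11],[42,0],[44,11],[47,13],[48,0]]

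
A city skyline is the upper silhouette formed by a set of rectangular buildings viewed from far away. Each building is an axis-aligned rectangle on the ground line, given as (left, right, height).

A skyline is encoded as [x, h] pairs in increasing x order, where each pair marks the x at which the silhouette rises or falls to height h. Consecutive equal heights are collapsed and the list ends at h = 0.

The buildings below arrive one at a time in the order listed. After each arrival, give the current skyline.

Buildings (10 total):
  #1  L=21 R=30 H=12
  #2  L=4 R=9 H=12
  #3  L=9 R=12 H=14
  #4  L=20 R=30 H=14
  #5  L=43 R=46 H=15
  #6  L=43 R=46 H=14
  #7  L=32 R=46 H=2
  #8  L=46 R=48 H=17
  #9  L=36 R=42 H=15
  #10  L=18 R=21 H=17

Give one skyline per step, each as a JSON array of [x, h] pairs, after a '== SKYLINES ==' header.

== SKYLINES ==
[[21,12],[30,0]]
[[4,12],[9,0],[21,12],[30,0]]
[[4,12],[9,14],[12,0],[21,12],[30,0]]
[[4,12],[9,14],[12,0],[20,14],[30,0]]
[[4,12],[9,14],[12,0],[20,14],[30,0],[43,15],[46,0]]
[[4,12],[9,14],[12,0],[20,14],[30,0],[43,15],[46,0]]
[[4,12],[9,14],[12,0],[20,14],[30,0],[32,2],[43,15],[46,0]]
[[4,12],[9,14],[12,0],[20,14],[30,0],[32,2],[43,15],[46,17],[48,0]]
[[4,12],[9,14],[12,0],[20,14],[30,0],[32,2],[36,15],[42,2],[43,15],[46,17],[48,0]]
[[4,12],[9,14],[12,0],[18,17],[21,14],[30,0],[32,2],[36,15],[42,2],[43,15],[46,17],[48,0]]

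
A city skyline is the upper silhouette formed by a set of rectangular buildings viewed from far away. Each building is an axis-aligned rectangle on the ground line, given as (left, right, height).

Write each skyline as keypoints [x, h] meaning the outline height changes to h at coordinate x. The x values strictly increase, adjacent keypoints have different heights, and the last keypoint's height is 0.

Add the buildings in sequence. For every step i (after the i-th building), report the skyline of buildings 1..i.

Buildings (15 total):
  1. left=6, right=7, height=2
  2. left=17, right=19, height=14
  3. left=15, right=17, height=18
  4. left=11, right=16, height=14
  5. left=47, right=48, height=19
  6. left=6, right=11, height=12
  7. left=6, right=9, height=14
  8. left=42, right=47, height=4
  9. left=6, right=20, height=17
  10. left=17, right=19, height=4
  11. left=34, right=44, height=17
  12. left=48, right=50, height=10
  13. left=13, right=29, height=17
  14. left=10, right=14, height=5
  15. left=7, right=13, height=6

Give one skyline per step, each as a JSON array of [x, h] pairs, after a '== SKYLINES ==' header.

== SKYLINES ==
[[6,2],[7,0]]
[[6,2],[7,0],[17,14],[19,0]]
[[6,2],[7,0],[15,18],[17,14],[19,0]]
[[6,2],[7,0],[11,14],[15,18],[17,14],[19,0]]
[[6,2],[7,0],[11,14],[15,18],[17,14],[19,0],[47,19],[48,0]]
[[6,12],[11,14],[15,18],[17,14],[19,0],[47,19],[48,0]]
[[6,14],[9,12],[11,14],[15,18],[17,14],[19,0],[47,19],[48,0]]
[[6,14],[9,12],[11,14],[15,18],[17,14],[19,0],[42,4],[47,19],[48,0]]
[[6,17],[15,18],[17,17],[20,0],[42,4],[47,19],[48,0]]
[[6,17],[15,18],[17,17],[20,0],[42,4],[47,19],[48,0]]
[[6,17],[15,18],[17,17],[20,0],[34,17],[44,4],[47,19],[48,0]]
[[6,17],[15,18],[17,17],[20,0],[34,17],[44,4],[47,19],[48,10],[50,0]]
[[6,17],[15,18],[17,17],[29,0],[34,17],[44,4],[47,19],[48,10],[50,0]]
[[6,17],[15,18],[17,17],[29,0],[34,17],[44,4],[47,19],[48,10],[50,0]]
[[6,17],[15,18],[17,17],[29,0],[34,17],[44,4],[47,19],[48,10],[50,0]]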